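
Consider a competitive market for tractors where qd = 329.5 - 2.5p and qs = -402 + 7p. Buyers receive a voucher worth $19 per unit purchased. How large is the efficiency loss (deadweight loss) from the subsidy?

Pre-subsidy: 329.5 - 2.5p = -402 + 7p gives p* = 77, q* = 137.
With the rebate, buyers effectively pay pb = ps − 19, where ps is the price sellers receive.
Demand in terms of ps becomes qd = 329.5 − 2.5(ps − 19) = 377 - 2.5ps. Setting this equal to supply: 377 - 2.5ps = -402 + 7ps, so ps = 82.
Buyers pay pb = 82 − 19 = 63; q' = -402 + 7·82 = 172.
The subsidy expands output by 172 − 137 = 35 past the efficient level; on those units the gap between marginal cost and willingness to pay runs from 0 up to 19.
DWL = ½ × 19 × 35 = 332.5.

Deadweight loss = $332.5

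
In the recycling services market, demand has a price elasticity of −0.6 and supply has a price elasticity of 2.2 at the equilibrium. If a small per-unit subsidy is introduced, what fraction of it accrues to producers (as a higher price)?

For a small subsidy around the equilibrium, the benefit split depends on the relative slopes, which at a point are proportional to the elasticities.
Buyer share = εs/(εs + |εd|) = 2.2/(2.2 + 0.6) = 11/14; seller share = |εd|/(εs + |εd|) = 3/14.
So producers capture 3/14 of the subsidy.

Producer share = 3/14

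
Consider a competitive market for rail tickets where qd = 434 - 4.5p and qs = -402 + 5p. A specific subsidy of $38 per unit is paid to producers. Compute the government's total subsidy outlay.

Government cost = $4864

Pre-subsidy: 434 - 4.5p = -402 + 5p gives p* = 88, q* = 38.
With the subsidy, sellers receive ps = pb + 38 for each unit, where pb is the price buyers pay.
Supply in terms of pb becomes qs = -402 + 5(pb + 38) = -212 + 5pb. Setting this equal to demand: 434 - 4.5pb = -212 + 5pb, so pb = 68.
Sellers receive ps = 68 + 38 = 106; q' = 434 − 4.5·68 = 128.
Government outlay = subsidy × quantity = 38 × 128 = 4864.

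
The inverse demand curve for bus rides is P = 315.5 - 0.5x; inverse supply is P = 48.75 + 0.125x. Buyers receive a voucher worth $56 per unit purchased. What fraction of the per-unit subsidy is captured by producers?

Pre-subsidy: 315.5 - 0.5x = 48.75 + 0.125x gives x* = 426.8 and P* = 102.1.
With the rebate, buyers effectively pay Pb = Ps − 56, where Ps is the price sellers receive.
On the curves, Pb = 315.5 - 0.5x and Ps = 48.75 + 0.125x; the wedge Ps − Pb = 56 gives 48.75 + 0.125x − (315.5 - 0.5x) = 56, so x' = 516.4.
Then Pb = 315.5 − 0.5·516.4 = 57.3 and Ps = 48.75 + 0.125·516.4 = 113.3.
Buyers' price falls by P* − Pb = 102.1 − 57.3 = 44.8; sellers' price rises by Ps − P* = 113.3 − 102.1 = 11.2.
So producers capture 11.2/56 = 0.2 of each unit of subsidy.

Producer share = 0.2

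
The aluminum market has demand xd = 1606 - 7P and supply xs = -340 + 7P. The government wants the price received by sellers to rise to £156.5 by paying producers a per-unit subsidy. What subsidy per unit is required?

Required subsidy s = £35 per unit

At a seller price of 156.5, quantity supplied is -340 + 7·156.5 = 755.5.
Buyers absorb 755.5 only when they pay Pb with 1606 − 7·Pb = 755.5, i.e. Pb = 121.5.
s = Ps − Pb = 156.5 − 121.5 = 35.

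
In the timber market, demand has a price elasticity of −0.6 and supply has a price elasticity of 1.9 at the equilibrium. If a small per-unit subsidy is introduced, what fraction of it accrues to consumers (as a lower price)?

Consumer share = 0.76

For a small subsidy around the equilibrium, the benefit split depends on the relative slopes, which at a point are proportional to the elasticities.
Buyer share = εs/(εs + |εd|) = 1.9/(1.9 + 0.6) = 0.76; seller share = |εd|/(εs + |εd|) = 0.24.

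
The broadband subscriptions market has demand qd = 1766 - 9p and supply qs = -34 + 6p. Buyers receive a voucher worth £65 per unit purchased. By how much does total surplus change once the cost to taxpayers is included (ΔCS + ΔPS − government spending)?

Net change in total surplus = -£7605

Pre-subsidy: 1766 - 9p = -34 + 6p gives p* = 120, q* = 686.
With the rebate, buyers effectively pay pb = ps − 65, where ps is the price sellers receive.
Demand in terms of ps becomes qd = 1766 − 9(ps − 65) = 2351 - 9ps. Setting this equal to supply: 2351 - 9ps = -34 + 6ps, so ps = 159.
Buyers pay pb = 159 − 65 = 94; q' = -34 + 6·159 = 920.
ΔCS = ½(686 + 920)(120 − 94) = 20878; ΔPS = ½(686 + 920)(159 − 120) = 31317.
Government spending = 65 × 920 = 59800.
Net change = 20878 + 31317 − 59800 = -7605. The loss equals the DWL triangle ½·65·234.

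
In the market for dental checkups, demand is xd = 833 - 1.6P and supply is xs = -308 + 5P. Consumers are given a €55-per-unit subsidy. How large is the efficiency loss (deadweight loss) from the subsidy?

Pre-subsidy: 833 - 1.6P = -308 + 5P gives P* = 5705/33, x* = 18361/33.
With the rebate, buyers effectively pay Pb = Ps − 55, where Ps is the price sellers receive.
Demand in terms of Ps becomes xd = 833 − 1.6(Ps − 55) = 921 - 1.6Ps. Setting this equal to supply: 921 - 1.6Ps = -308 + 5Ps, so Ps = 6145/33.
Buyers pay Pb = 6145/33 − 55 = 4330/33; x' = -308 + 5·(6145/33) = 20561/33.
The subsidy expands output by 20561/33 − 18361/33 = 200/3 past the efficient level; on those units the gap between marginal cost and willingness to pay runs from 0 up to 55.
DWL = ½ × 55 × 200/3 = 5500/3.

Deadweight loss = 5500/3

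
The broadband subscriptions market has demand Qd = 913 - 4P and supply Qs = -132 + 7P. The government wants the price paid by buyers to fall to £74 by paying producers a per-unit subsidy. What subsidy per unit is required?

Required subsidy s = £33 per unit

At a buyer price of 74, quantity demanded is 913 − 4·74 = 617.
Sellers supply 617 only when they receive Ps with -132 + 7·Ps = 617, i.e. Ps = 107.
s = Ps − Pb = 107 − 74 = 33.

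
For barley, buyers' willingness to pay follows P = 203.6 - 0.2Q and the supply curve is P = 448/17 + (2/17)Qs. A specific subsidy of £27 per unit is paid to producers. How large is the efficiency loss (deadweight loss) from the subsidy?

Pre-subsidy: 203.6 - 0.2Q = 448/17 + (2/17)Q gives Q* = 558 and P* = 92.
With the subsidy, sellers receive Ps = Pb + 27 for each unit, where Pb is the price buyers pay.
On the curves, Pb = 203.6 - 0.2Q and Ps = 448/17 + (2/17)Q; the wedge Ps − Pb = 27 gives 448/17 + (2/17)Q − (203.6 - 0.2Q) = 27, so Q' = 643.
Then Pb = 203.6 − 0.2·643 = 75 and Ps = 448/17 + (2/17)·643 = 102.
The subsidy expands output by 643 − 558 = 85 past the efficient level; on those units the gap between marginal cost and willingness to pay runs from 0 up to 27.
DWL = ½ × 27 × 85 = 1147.5.

Deadweight loss = £1147.5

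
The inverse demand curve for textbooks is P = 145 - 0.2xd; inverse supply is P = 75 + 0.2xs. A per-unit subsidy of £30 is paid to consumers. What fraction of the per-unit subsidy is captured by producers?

Pre-subsidy: 145 - 0.2x = 75 + 0.2x gives x* = 175 and P* = 110.
With the rebate, buyers effectively pay Pb = Ps − 30, where Ps is the price sellers receive.
On the curves, Pb = 145 - 0.2x and Ps = 75 + 0.2x; the wedge Ps − Pb = 30 gives 75 + 0.2x − (145 - 0.2x) = 30, so x' = 250.
Then Pb = 145 − 0.2·250 = 95 and Ps = 75 + 0.2·250 = 125.
Buyers' price falls by P* − Pb = 110 − 95 = 15; sellers' price rises by Ps − P* = 125 − 110 = 15.
So producers capture 15/30 = 0.5 of each unit of subsidy.

Producer share = 0.5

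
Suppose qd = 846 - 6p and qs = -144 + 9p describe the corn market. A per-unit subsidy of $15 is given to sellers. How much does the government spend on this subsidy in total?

Pre-subsidy: 846 - 6p = -144 + 9p gives p* = 66, q* = 450.
With the subsidy, sellers receive ps = pb + 15 for each unit, where pb is the price buyers pay.
Supply in terms of pb becomes qs = -144 + 9(pb + 15) = -9 + 9pb. Setting this equal to demand: 846 - 6pb = -9 + 9pb, so pb = 57.
Sellers receive ps = 57 + 15 = 72; q' = 846 − 6·57 = 504.
Government outlay = subsidy × quantity = 15 × 504 = 7560.

Government cost = $7560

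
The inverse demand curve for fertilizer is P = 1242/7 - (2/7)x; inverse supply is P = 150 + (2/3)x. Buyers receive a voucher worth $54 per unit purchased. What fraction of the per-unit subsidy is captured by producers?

Producer share = 0.7

Pre-subsidy: 1242/7 - (2/7)x = 150 + (2/3)x gives x* = 28.8 and P* = 169.2.
With the rebate, buyers effectively pay Pb = Ps − 54, where Ps is the price sellers receive.
On the curves, Pb = 1242/7 - (2/7)x and Ps = 150 + (2/3)x; the wedge Ps − Pb = 54 gives 150 + (2/3)x − (1242/7 - (2/7)x) = 54, so x' = 85.5.
Then Pb = 1242/7 − (2/7)·85.5 = 153 and Ps = 150 + (2/3)·85.5 = 207.
Buyers' price falls by P* − Pb = 169.2 − 153 = 16.2; sellers' price rises by Ps − P* = 207 − 169.2 = 37.8.
So producers capture 37.8/54 = 0.7 of each unit of subsidy.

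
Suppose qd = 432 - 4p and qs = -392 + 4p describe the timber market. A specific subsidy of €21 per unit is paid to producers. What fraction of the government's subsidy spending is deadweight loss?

DWL / government spending = 21/62

Pre-subsidy: 432 - 4p = -392 + 4p gives p* = 103, q* = 20.
With the subsidy, sellers receive ps = pb + 21 for each unit, where pb is the price buyers pay.
Supply in terms of pb becomes qs = -392 + 4(pb + 21) = -308 + 4pb. Setting this equal to demand: 432 - 4pb = -308 + 4pb, so pb = 92.5.
Sellers receive ps = 92.5 + 21 = 113.5; q' = 432 − 4·92.5 = 62.
ΔCS = ½(20 + 62)(103 − 92.5) = 430.5; ΔPS = ½(20 + 62)(113.5 − 103) = 430.5.
Government spending = 21 × 62 = 1302.
DWL = ½ × 21 × (62 − 20) = 441; fraction = 441 / 1302 = 21/62.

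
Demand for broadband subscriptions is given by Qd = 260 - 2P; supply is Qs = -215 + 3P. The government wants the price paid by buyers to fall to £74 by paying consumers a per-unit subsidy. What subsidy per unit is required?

Required subsidy s = £35 per unit

At a buyer price of 74, quantity demanded is 260 − 2·74 = 112.
Sellers supply 112 only when they receive Ps with -215 + 3·Ps = 112, i.e. Ps = 109.
s = Ps − Pb = 109 − 74 = 35.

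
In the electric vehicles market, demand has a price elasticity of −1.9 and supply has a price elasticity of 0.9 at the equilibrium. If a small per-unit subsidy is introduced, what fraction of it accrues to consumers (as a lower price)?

Consumer share = 9/28

For a small subsidy around the equilibrium, the benefit split depends on the relative slopes, which at a point are proportional to the elasticities.
Buyer share = εs/(εs + |εd|) = 0.9/(0.9 + 1.9) = 9/28; seller share = |εd|/(εs + |εd|) = 19/28.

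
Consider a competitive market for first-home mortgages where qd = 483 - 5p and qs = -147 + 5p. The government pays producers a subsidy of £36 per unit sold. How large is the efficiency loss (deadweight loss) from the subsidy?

Pre-subsidy: 483 - 5p = -147 + 5p gives p* = 63, q* = 168.
With the subsidy, sellers receive ps = pb + 36 for each unit, where pb is the price buyers pay.
Supply in terms of pb becomes qs = -147 + 5(pb + 36) = 33 + 5pb. Setting this equal to demand: 483 - 5pb = 33 + 5pb, so pb = 45.
Sellers receive ps = 45 + 36 = 81; q' = 483 − 5·45 = 258.
The subsidy expands output by 258 − 168 = 90 past the efficient level; on those units the gap between marginal cost and willingness to pay runs from 0 up to 36.
DWL = ½ × 36 × 90 = 1620.

Deadweight loss = £1620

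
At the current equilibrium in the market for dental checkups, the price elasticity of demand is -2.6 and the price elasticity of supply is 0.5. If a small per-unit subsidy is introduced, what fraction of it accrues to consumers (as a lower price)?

Consumer share = 5/31

For a small subsidy around the equilibrium, the benefit split depends on the relative slopes, which at a point are proportional to the elasticities.
Buyer share = εs/(εs + |εd|) = 0.5/(0.5 + 2.6) = 5/31; seller share = |εd|/(εs + |εd|) = 26/31.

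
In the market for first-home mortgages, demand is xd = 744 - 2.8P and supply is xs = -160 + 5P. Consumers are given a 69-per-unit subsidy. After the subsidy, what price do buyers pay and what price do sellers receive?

Buyers pay 215/3; sellers receive 422/3

Pre-subsidy: 744 - 2.8P = -160 + 5P gives P* = 4520/39, x* = 16360/39.
With the rebate, buyers effectively pay Pb = Ps − 69, where Ps is the price sellers receive.
Demand in terms of Ps becomes xd = 744 − 2.8(Ps − 69) = 937.2 - 2.8Ps. Setting this equal to supply: 937.2 - 2.8Ps = -160 + 5Ps, so Ps = 422/3.
Buyers pay Pb = 422/3 − 69 = 215/3; x' = -160 + 5·(422/3) = 1630/3.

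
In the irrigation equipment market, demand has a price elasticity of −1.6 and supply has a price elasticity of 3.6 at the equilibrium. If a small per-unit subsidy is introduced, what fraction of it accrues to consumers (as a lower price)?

For a small subsidy around the equilibrium, the benefit split depends on the relative slopes, which at a point are proportional to the elasticities.
Buyer share = εs/(εs + |εd|) = 3.6/(3.6 + 1.6) = 9/13; seller share = |εd|/(εs + |εd|) = 4/13.

Consumer share = 9/13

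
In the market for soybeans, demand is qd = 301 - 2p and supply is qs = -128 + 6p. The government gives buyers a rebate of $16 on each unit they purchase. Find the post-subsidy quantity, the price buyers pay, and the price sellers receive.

Pre-subsidy: 301 - 2p = -128 + 6p gives p* = 53.625, q* = 193.75.
With the rebate, buyers effectively pay pb = ps − 16, where ps is the price sellers receive.
Demand in terms of ps becomes qd = 301 − 2(ps − 16) = 333 - 2ps. Setting this equal to supply: 333 - 2ps = -128 + 6ps, so ps = 57.625.
Buyers pay pb = 57.625 − 16 = 41.625; q' = -128 + 6·57.625 = 217.75.

q' = 217.75; buyers pay $41.625; sellers receive $57.625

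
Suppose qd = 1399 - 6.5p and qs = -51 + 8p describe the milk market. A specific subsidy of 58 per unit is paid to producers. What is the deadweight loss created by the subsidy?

Pre-subsidy: 1399 - 6.5p = -51 + 8p gives p* = 100, q* = 749.
With the subsidy, sellers receive ps = pb + 58 for each unit, where pb is the price buyers pay.
Supply in terms of pb becomes qs = -51 + 8(pb + 58) = 413 + 8pb. Setting this equal to demand: 1399 - 6.5pb = 413 + 8pb, so pb = 68.
Sellers receive ps = 68 + 58 = 126; q' = 1399 − 6.5·68 = 957.
The subsidy expands output by 957 − 749 = 208 past the efficient level; on those units the gap between marginal cost and willingness to pay runs from 0 up to 58.
DWL = ½ × 58 × 208 = 6032.

Deadweight loss = 6032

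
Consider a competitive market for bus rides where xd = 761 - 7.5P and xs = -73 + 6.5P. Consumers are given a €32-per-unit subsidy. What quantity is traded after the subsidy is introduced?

Pre-subsidy: 761 - 7.5P = -73 + 6.5P gives P* = 417/7, x* = 4399/14.
With the rebate, buyers effectively pay Pb = Ps − 32, where Ps is the price sellers receive.
Demand in terms of Ps becomes xd = 761 − 7.5(Ps − 32) = 1001 - 7.5Ps. Setting this equal to supply: 1001 - 7.5Ps = -73 + 6.5Ps, so Ps = 537/7.
Buyers pay Pb = 537/7 − 32 = 313/7; x' = -73 + 6.5·(537/7) = 5959/14.

x' = 5959/14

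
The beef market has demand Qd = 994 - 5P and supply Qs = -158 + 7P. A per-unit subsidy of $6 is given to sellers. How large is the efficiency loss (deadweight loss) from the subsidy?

Deadweight loss = $52.5

Pre-subsidy: 994 - 5P = -158 + 7P gives P* = 96, Q* = 514.
With the subsidy, sellers receive Ps = Pb + 6 for each unit, where Pb is the price buyers pay.
Supply in terms of Pb becomes Qs = -158 + 7(Pb + 6) = -116 + 7Pb. Setting this equal to demand: 994 - 5Pb = -116 + 7Pb, so Pb = 92.5.
Sellers receive Ps = 92.5 + 6 = 98.5; Q' = 994 − 5·92.5 = 531.5.
The subsidy expands output by 531.5 − 514 = 17.5 past the efficient level; on those units the gap between marginal cost and willingness to pay runs from 0 up to 6.
DWL = ½ × 6 × 17.5 = 52.5.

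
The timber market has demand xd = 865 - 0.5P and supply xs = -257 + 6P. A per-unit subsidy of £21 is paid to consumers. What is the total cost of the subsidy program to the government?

Government cost = 215229/13

Pre-subsidy: 865 - 0.5P = -257 + 6P gives P* = 2244/13, x* = 10123/13.
With the rebate, buyers effectively pay Pb = Ps − 21, where Ps is the price sellers receive.
Demand in terms of Ps becomes xd = 865 − 0.5(Ps − 21) = 875.5 - 0.5Ps. Setting this equal to supply: 875.5 - 0.5Ps = -257 + 6Ps, so Ps = 2265/13.
Buyers pay Pb = 2265/13 − 21 = 1992/13; x' = -257 + 6·(2265/13) = 10249/13.
Government outlay = subsidy × quantity = 21 × 10249/13 = 215229/13.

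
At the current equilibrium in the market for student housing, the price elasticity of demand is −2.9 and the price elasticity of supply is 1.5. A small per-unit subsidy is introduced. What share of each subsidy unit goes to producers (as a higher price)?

For a small subsidy around the equilibrium, the benefit split depends on the relative slopes, which at a point are proportional to the elasticities.
Buyer share = εs/(εs + |εd|) = 1.5/(1.5 + 2.9) = 15/44; seller share = |εd|/(εs + |εd|) = 29/44.
So producers capture 29/44 of the subsidy.

Producer share = 29/44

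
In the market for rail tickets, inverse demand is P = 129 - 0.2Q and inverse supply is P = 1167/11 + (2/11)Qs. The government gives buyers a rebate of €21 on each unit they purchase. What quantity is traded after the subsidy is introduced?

Pre-subsidy: 129 - 0.2Q = 1167/11 + (2/11)Q gives Q* = 60 and P* = 117.
With the rebate, buyers effectively pay Pb = Ps − 21, where Ps is the price sellers receive.
On the curves, Pb = 129 - 0.2Q and Ps = 1167/11 + (2/11)Q; the wedge Ps − Pb = 21 gives 1167/11 + (2/11)Q − (129 - 0.2Q) = 21, so Q' = 115.
Then Pb = 129 − 0.2·115 = 106 and Ps = 1167/11 + (2/11)·115 = 127.

Q' = 115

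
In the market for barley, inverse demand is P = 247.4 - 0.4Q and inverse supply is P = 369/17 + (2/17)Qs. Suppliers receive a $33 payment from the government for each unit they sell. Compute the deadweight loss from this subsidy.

Deadweight loss = $1051.875

Pre-subsidy: 247.4 - 0.4Q = 369/17 + (2/17)Q gives Q* = 436 and P* = 73.
With the subsidy, sellers receive Ps = Pb + 33 for each unit, where Pb is the price buyers pay.
On the curves, Pb = 247.4 - 0.4Q and Ps = 369/17 + (2/17)Q; the wedge Ps − Pb = 33 gives 369/17 + (2/17)Q − (247.4 - 0.4Q) = 33, so Q' = 499.75.
Then Pb = 247.4 − 0.4·499.75 = 47.5 and Ps = 369/17 + (2/17)·499.75 = 80.5.
The subsidy expands output by 499.75 − 436 = 63.75 past the efficient level; on those units the gap between marginal cost and willingness to pay runs from 0 up to 33.
DWL = ½ × 33 × 63.75 = 1051.875.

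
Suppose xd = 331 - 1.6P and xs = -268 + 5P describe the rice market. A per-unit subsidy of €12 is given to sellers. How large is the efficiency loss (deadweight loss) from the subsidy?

Deadweight loss = 960/11

Pre-subsidy: 331 - 1.6P = -268 + 5P gives P* = 2995/33, x* = 6131/33.
With the subsidy, sellers receive Ps = Pb + 12 for each unit, where Pb is the price buyers pay.
Supply in terms of Pb becomes xs = -268 + 5(Pb + 12) = -208 + 5Pb. Setting this equal to demand: 331 - 1.6Pb = -208 + 5Pb, so Pb = 245/3.
Sellers receive Ps = 245/3 + 12 = 281/3; x' = 331 − 1.6·(245/3) = 601/3.
The subsidy expands output by 601/3 − 6131/33 = 160/11 past the efficient level; on those units the gap between marginal cost and willingness to pay runs from 0 up to 12.
DWL = ½ × 12 × 160/11 = 960/11.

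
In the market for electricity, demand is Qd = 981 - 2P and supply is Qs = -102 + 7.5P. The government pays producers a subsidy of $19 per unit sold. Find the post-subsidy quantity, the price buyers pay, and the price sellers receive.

Pre-subsidy: 981 - 2P = -102 + 7.5P gives P* = 114, Q* = 753.
With the subsidy, sellers receive Ps = Pb + 19 for each unit, where Pb is the price buyers pay.
Supply in terms of Pb becomes Qs = -102 + 7.5(Pb + 19) = 40.5 + 7.5Pb. Setting this equal to demand: 981 - 2Pb = 40.5 + 7.5Pb, so Pb = 99.
Sellers receive Ps = 99 + 19 = 118; Q' = 981 − 2·99 = 783.

Q' = 783; buyers pay $99; sellers receive $118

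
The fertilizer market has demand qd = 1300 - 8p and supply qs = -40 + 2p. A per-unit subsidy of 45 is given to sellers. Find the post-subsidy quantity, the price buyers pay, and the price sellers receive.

q' = 300; buyers pay 125; sellers receive 170

Pre-subsidy: 1300 - 8p = -40 + 2p gives p* = 134, q* = 228.
With the subsidy, sellers receive ps = pb + 45 for each unit, where pb is the price buyers pay.
Supply in terms of pb becomes qs = -40 + 2(pb + 45) = 50 + 2pb. Setting this equal to demand: 1300 - 8pb = 50 + 2pb, so pb = 125.
Sellers receive ps = 125 + 45 = 170; q' = 1300 − 8·125 = 300.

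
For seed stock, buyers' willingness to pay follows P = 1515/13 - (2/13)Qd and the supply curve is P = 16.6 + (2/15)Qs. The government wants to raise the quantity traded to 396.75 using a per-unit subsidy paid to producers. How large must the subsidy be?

At Q = 396.75, from the demand curve buyers pay Pb = 1515/13 − (2/13)·396.75 = 55.5; from the supply curve sellers need Ps = 16.6 + (2/15)·396.75 = 69.5.
The subsidy must fill the gap: s = Ps − Pb = 69.5 − 55.5 = 14.

Required subsidy s = 14 per unit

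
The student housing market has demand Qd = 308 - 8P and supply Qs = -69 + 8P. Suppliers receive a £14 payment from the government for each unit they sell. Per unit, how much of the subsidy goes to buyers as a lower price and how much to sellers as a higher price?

Buyers gain £7 per unit; sellers gain £7 per unit

Pre-subsidy: 308 - 8P = -69 + 8P gives P* = 23.5625, Q* = 119.5.
With the subsidy, sellers receive Ps = Pb + 14 for each unit, where Pb is the price buyers pay.
Supply in terms of Pb becomes Qs = -69 + 8(Pb + 14) = 43 + 8Pb. Setting this equal to demand: 308 - 8Pb = 43 + 8Pb, so Pb = 16.5625.
Sellers receive Ps = 16.5625 + 14 = 30.5625; Q' = 308 − 8·16.5625 = 175.5.
Buyers' price falls by P* − Pb = 23.5625 − 16.5625 = 7; sellers' price rises by Ps − P* = 30.5625 − 23.5625 = 7.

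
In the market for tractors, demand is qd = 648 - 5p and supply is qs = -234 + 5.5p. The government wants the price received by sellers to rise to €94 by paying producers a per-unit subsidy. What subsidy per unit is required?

At a seller price of 94, quantity supplied is -234 + 5.5·94 = 283.
Buyers absorb 283 only when they pay pb with 648 − 5·pb = 283, i.e. pb = 73.
s = ps − pb = 94 − 73 = 21.

Required subsidy s = €21 per unit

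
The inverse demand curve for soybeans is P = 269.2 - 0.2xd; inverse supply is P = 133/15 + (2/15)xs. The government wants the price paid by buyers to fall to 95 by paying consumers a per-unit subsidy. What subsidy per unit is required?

At a buyer price of 95, quantity demanded is 1346 − 5·95 = 871.
Sellers supply 871 only when they receive Ps = 133/15 + (2/15)·871 = 125.
s = Ps − Pb = 125 − 95 = 30.

Required subsidy s = 30 per unit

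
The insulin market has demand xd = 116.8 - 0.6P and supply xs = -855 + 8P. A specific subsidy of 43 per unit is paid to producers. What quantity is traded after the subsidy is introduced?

x' = 73

Pre-subsidy: 116.8 - 0.6P = -855 + 8P gives P* = 113, x* = 49.
With the subsidy, sellers receive Ps = Pb + 43 for each unit, where Pb is the price buyers pay.
Supply in terms of Pb becomes xs = -855 + 8(Pb + 43) = -511 + 8Pb. Setting this equal to demand: 116.8 - 0.6Pb = -511 + 8Pb, so Pb = 73.
Sellers receive Ps = 73 + 43 = 116; x' = 116.8 − 0.6·73 = 73.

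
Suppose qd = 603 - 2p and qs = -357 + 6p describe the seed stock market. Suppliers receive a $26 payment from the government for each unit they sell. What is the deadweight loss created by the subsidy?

Deadweight loss = $507

Pre-subsidy: 603 - 2p = -357 + 6p gives p* = 120, q* = 363.
With the subsidy, sellers receive ps = pb + 26 for each unit, where pb is the price buyers pay.
Supply in terms of pb becomes qs = -357 + 6(pb + 26) = -201 + 6pb. Setting this equal to demand: 603 - 2pb = -201 + 6pb, so pb = 100.5.
Sellers receive ps = 100.5 + 26 = 126.5; q' = 603 − 2·100.5 = 402.
The subsidy expands output by 402 − 363 = 39 past the efficient level; on those units the gap between marginal cost and willingness to pay runs from 0 up to 26.
DWL = ½ × 26 × 39 = 507.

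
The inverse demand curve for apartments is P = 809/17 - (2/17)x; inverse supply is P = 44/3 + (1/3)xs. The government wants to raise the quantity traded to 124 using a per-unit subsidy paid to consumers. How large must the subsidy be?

Required subsidy s = 23 per unit

At x = 124, from the demand curve buyers pay Pb = 809/17 − (2/17)·124 = 33; from the supply curve sellers need Ps = 44/3 + (1/3)·124 = 56.
The subsidy must fill the gap: s = Ps − Pb = 56 − 33 = 23.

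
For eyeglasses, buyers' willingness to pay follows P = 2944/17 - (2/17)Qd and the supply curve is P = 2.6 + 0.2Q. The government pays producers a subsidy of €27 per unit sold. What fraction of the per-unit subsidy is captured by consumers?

Consumer share = 10/27

Pre-subsidy: 2944/17 - (2/17)Q = 2.6 + 0.2Q gives Q* = 537 and P* = 110.
With the subsidy, sellers receive Ps = Pb + 27 for each unit, where Pb is the price buyers pay.
On the curves, Pb = 2944/17 - (2/17)Q and Ps = 2.6 + 0.2Q; the wedge Ps − Pb = 27 gives 2.6 + 0.2Q − (2944/17 - (2/17)Q) = 27, so Q' = 622.
Then Pb = 2944/17 − (2/17)·622 = 100 and Ps = 2.6 + 0.2·622 = 127.
Buyers' price falls by P* − Pb = 110 − 100 = 10; sellers' price rises by Ps − P* = 127 − 110 = 17.
So consumers capture 10/27 = 10/27 of each unit of subsidy.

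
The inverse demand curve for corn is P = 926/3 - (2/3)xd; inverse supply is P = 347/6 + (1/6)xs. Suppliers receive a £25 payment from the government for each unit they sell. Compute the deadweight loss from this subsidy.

Pre-subsidy: 926/3 - (2/3)x = 347/6 + (1/6)x gives x* = 301 and P* = 108.
With the subsidy, sellers receive Ps = Pb + 25 for each unit, where Pb is the price buyers pay.
On the curves, Pb = 926/3 - (2/3)x and Ps = 347/6 + (1/6)x; the wedge Ps − Pb = 25 gives 347/6 + (1/6)x − (926/3 - (2/3)x) = 25, so x' = 331.
Then Pb = 926/3 − (2/3)·331 = 88 and Ps = 347/6 + (1/6)·331 = 113.
The subsidy expands output by 331 − 301 = 30 past the efficient level; on those units the gap between marginal cost and willingness to pay runs from 0 up to 25.
DWL = ½ × 25 × 30 = 375.

Deadweight loss = £375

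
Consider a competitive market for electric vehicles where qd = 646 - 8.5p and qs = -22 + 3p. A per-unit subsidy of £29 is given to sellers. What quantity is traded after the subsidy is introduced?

Pre-subsidy: 646 - 8.5p = -22 + 3p gives p* = 1336/23, q* = 3502/23.
With the subsidy, sellers receive ps = pb + 29 for each unit, where pb is the price buyers pay.
Supply in terms of pb becomes qs = -22 + 3(pb + 29) = 65 + 3pb. Setting this equal to demand: 646 - 8.5pb = 65 + 3pb, so pb = 1162/23.
Sellers receive ps = 1162/23 + 29 = 1829/23; q' = 646 − 8.5·(1162/23) = 4981/23.

q' = 4981/23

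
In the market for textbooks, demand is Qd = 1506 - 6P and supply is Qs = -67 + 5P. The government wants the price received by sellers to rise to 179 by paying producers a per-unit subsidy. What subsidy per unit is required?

Required subsidy s = 66 per unit

At a seller price of 179, quantity supplied is -67 + 5·179 = 828.
Buyers absorb 828 only when they pay Pb with 1506 − 6·Pb = 828, i.e. Pb = 113.
s = Ps − Pb = 179 − 113 = 66.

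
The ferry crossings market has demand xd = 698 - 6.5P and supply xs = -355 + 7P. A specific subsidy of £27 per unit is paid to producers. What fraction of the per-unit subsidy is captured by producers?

Producer share = 13/27

Pre-subsidy: 698 - 6.5P = -355 + 7P gives P* = 78, x* = 191.
With the subsidy, sellers receive Ps = Pb + 27 for each unit, where Pb is the price buyers pay.
Supply in terms of Pb becomes xs = -355 + 7(Pb + 27) = -166 + 7Pb. Setting this equal to demand: 698 - 6.5Pb = -166 + 7Pb, so Pb = 64.
Sellers receive Ps = 64 + 27 = 91; x' = 698 − 6.5·64 = 282.
Buyers' price falls by P* − Pb = 78 − 64 = 14; sellers' price rises by Ps − P* = 91 − 78 = 13.
So producers capture 13/27 = 13/27 of each unit of subsidy.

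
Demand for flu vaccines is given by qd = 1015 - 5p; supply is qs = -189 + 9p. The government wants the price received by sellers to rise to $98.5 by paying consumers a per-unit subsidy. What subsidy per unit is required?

Required subsidy s = $35 per unit

At a seller price of 98.5, quantity supplied is -189 + 9·98.5 = 697.5.
Buyers absorb 697.5 only when they pay pb with 1015 − 5·pb = 697.5, i.e. pb = 63.5.
s = ps − pb = 98.5 − 63.5 = 35.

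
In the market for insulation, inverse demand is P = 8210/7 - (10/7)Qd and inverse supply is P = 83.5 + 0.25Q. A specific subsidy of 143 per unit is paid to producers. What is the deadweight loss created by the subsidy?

Pre-subsidy: 8210/7 - (10/7)Q = 83.5 + 0.25Q gives Q* = 30502/47 and P* = 11550/47.
With the subsidy, sellers receive Ps = Pb + 143 for each unit, where Pb is the price buyers pay.
On the curves, Pb = 8210/7 - (10/7)Q and Ps = 83.5 + 0.25Q; the wedge Ps − Pb = 143 gives 83.5 + 0.25Q − (8210/7 - (10/7)Q) = 143, so Q' = 34506/47.
Then Pb = 8210/7 − (10/7)·(34506/47) = 5830/47 and Ps = 83.5 + 0.25·(34506/47) = 12551/47.
The subsidy expands output by 34506/47 − 30502/47 = 4004/47 past the efficient level; on those units the gap between marginal cost and willingness to pay runs from 0 up to 143.
DWL = ½ × 143 × 4004/47 = 286286/47.

Deadweight loss = 286286/47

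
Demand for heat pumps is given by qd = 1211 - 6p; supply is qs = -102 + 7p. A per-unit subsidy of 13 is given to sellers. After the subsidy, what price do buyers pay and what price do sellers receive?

Pre-subsidy: 1211 - 6p = -102 + 7p gives p* = 101, q* = 605.
With the subsidy, sellers receive ps = pb + 13 for each unit, where pb is the price buyers pay.
Supply in terms of pb becomes qs = -102 + 7(pb + 13) = -11 + 7pb. Setting this equal to demand: 1211 - 6pb = -11 + 7pb, so pb = 94.
Sellers receive ps = 94 + 13 = 107; q' = 1211 − 6·94 = 647.

Buyers pay 94; sellers receive 107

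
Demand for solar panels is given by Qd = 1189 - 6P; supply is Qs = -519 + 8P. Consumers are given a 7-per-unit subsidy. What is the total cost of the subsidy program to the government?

Pre-subsidy: 1189 - 6P = -519 + 8P gives P* = 122, Q* = 457.
With the rebate, buyers effectively pay Pb = Ps − 7, where Ps is the price sellers receive.
Demand in terms of Ps becomes Qd = 1189 − 6(Ps − 7) = 1231 - 6Ps. Setting this equal to supply: 1231 - 6Ps = -519 + 8Ps, so Ps = 125.
Buyers pay Pb = 125 − 7 = 118; Q' = -519 + 8·125 = 481.
Government outlay = subsidy × quantity = 7 × 481 = 3367.

Government cost = 3367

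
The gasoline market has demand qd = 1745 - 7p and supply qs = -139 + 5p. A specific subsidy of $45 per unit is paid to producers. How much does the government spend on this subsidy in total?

Pre-subsidy: 1745 - 7p = -139 + 5p gives p* = 157, q* = 646.
With the subsidy, sellers receive ps = pb + 45 for each unit, where pb is the price buyers pay.
Supply in terms of pb becomes qs = -139 + 5(pb + 45) = 86 + 5pb. Setting this equal to demand: 1745 - 7pb = 86 + 5pb, so pb = 138.25.
Sellers receive ps = 138.25 + 45 = 183.25; q' = 1745 − 7·138.25 = 777.25.
Government outlay = subsidy × quantity = 45 × 777.25 = 34976.25.

Government cost = $34976.25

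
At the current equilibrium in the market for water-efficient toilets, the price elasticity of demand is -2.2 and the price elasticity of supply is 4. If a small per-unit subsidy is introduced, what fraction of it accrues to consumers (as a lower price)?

Consumer share = 20/31

For a small subsidy around the equilibrium, the benefit split depends on the relative slopes, which at a point are proportional to the elasticities.
Buyer share = εs/(εs + |εd|) = 4/(4 + 2.2) = 20/31; seller share = |εd|/(εs + |εd|) = 11/31.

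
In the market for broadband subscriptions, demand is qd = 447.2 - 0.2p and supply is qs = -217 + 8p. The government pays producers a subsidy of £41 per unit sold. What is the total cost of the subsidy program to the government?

Government cost = £17999

Pre-subsidy: 447.2 - 0.2p = -217 + 8p gives p* = 81, q* = 431.
With the subsidy, sellers receive ps = pb + 41 for each unit, where pb is the price buyers pay.
Supply in terms of pb becomes qs = -217 + 8(pb + 41) = 111 + 8pb. Setting this equal to demand: 447.2 - 0.2pb = 111 + 8pb, so pb = 41.
Sellers receive ps = 41 + 41 = 82; q' = 447.2 − 0.2·41 = 439.
Government outlay = subsidy × quantity = 41 × 439 = 17999.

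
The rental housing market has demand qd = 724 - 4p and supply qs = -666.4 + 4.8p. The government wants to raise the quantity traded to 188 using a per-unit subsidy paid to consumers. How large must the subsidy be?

Required subsidy s = 44 per unit

At q = 188, invert demand for the buyer price: pb = (724 − 188)/4 = 134; invert supply for the seller price: ps = (188 − (-666.4))/4.8 = 178.
The subsidy must fill the gap: s = ps − pb = 178 − 134 = 44.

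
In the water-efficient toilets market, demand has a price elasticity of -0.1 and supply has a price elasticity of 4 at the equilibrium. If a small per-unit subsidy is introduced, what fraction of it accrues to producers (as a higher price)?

Producer share = 1/41

For a small subsidy around the equilibrium, the benefit split depends on the relative slopes, which at a point are proportional to the elasticities.
Buyer share = εs/(εs + |εd|) = 4/(4 + 0.1) = 40/41; seller share = |εd|/(εs + |εd|) = 1/41.
So producers capture 1/41 of the subsidy.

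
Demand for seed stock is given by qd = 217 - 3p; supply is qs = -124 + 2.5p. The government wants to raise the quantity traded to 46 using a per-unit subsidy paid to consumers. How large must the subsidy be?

Required subsidy s = 11 per unit

At q = 46, invert demand for the buyer price: pb = (217 − 46)/3 = 57; invert supply for the seller price: ps = (46 − (-124))/2.5 = 68.
The subsidy must fill the gap: s = ps − pb = 68 − 57 = 11.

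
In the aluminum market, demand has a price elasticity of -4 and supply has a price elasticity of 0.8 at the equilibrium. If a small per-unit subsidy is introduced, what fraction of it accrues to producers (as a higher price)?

Producer share = 5/6

For a small subsidy around the equilibrium, the benefit split depends on the relative slopes, which at a point are proportional to the elasticities.
Buyer share = εs/(εs + |εd|) = 0.8/(0.8 + 4) = 1/6; seller share = |εd|/(εs + |εd|) = 5/6.
So producers capture 5/6 of the subsidy.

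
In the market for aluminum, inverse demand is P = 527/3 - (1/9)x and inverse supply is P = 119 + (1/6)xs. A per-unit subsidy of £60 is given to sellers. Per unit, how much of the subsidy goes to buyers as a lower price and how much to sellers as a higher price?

Pre-subsidy: 527/3 - (1/9)x = 119 + (1/6)x gives x* = 204 and P* = 153.
With the subsidy, sellers receive Ps = Pb + 60 for each unit, where Pb is the price buyers pay.
On the curves, Pb = 527/3 - (1/9)x and Ps = 119 + (1/6)x; the wedge Ps − Pb = 60 gives 119 + (1/6)x − (527/3 - (1/9)x) = 60, so x' = 420.
Then Pb = 527/3 − (1/9)·420 = 129 and Ps = 119 + (1/6)·420 = 189.
Buyers' price falls by P* − Pb = 153 − 129 = 24; sellers' price rises by Ps − P* = 189 − 153 = 36.

Buyers gain £24 per unit; sellers gain £36 per unit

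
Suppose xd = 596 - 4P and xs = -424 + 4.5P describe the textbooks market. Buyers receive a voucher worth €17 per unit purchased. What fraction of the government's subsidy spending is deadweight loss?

DWL / government spending = 9/76

Pre-subsidy: 596 - 4P = -424 + 4.5P gives P* = 120, x* = 116.
With the rebate, buyers effectively pay Pb = Ps − 17, where Ps is the price sellers receive.
Demand in terms of Ps becomes xd = 596 − 4(Ps − 17) = 664 - 4Ps. Setting this equal to supply: 664 - 4Ps = -424 + 4.5Ps, so Ps = 128.
Buyers pay Pb = 128 − 17 = 111; x' = -424 + 4.5·128 = 152.
ΔCS = ½(116 + 152)(120 − 111) = 1206; ΔPS = ½(116 + 152)(128 − 120) = 1072.
Government spending = 17 × 152 = 2584.
DWL = ½ × 17 × (152 − 116) = 306; fraction = 306 / 2584 = 9/76.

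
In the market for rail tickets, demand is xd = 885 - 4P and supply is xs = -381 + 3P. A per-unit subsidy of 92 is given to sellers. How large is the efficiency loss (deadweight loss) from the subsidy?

Deadweight loss = 50784/7

Pre-subsidy: 885 - 4P = -381 + 3P gives P* = 1266/7, x* = 1131/7.
With the subsidy, sellers receive Ps = Pb + 92 for each unit, where Pb is the price buyers pay.
Supply in terms of Pb becomes xs = -381 + 3(Pb + 92) = -105 + 3Pb. Setting this equal to demand: 885 - 4Pb = -105 + 3Pb, so Pb = 990/7.
Sellers receive Ps = 990/7 + 92 = 1634/7; x' = 885 − 4·(990/7) = 2235/7.
The subsidy expands output by 2235/7 − 1131/7 = 1104/7 past the efficient level; on those units the gap between marginal cost and willingness to pay runs from 0 up to 92.
DWL = ½ × 92 × 1104/7 = 50784/7.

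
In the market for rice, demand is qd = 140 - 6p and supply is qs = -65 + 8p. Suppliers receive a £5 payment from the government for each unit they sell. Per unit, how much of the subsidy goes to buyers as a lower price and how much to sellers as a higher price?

Buyers gain 20/7 per unit; sellers gain 15/7 per unit

Pre-subsidy: 140 - 6p = -65 + 8p gives p* = 205/14, q* = 365/7.
With the subsidy, sellers receive ps = pb + 5 for each unit, where pb is the price buyers pay.
Supply in terms of pb becomes qs = -65 + 8(pb + 5) = -25 + 8pb. Setting this equal to demand: 140 - 6pb = -25 + 8pb, so pb = 165/14.
Sellers receive ps = 165/14 + 5 = 235/14; q' = 140 − 6·(165/14) = 485/7.
Buyers' price falls by p* − pb = 205/14 − 165/14 = 20/7; sellers' price rises by ps − p* = 235/14 − 205/14 = 15/7.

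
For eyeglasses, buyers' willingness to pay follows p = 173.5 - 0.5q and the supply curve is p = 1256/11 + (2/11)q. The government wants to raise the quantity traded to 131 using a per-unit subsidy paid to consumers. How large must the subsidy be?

At q = 131, from the demand curve buyers pay pb = 173.5 − 0.5·131 = 108; from the supply curve sellers need ps = 1256/11 + (2/11)·131 = 138.
The subsidy must fill the gap: s = ps − pb = 138 − 108 = 30.

Required subsidy s = 30 per unit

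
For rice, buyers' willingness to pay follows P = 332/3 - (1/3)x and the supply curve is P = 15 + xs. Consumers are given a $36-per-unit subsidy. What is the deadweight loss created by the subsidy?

Pre-subsidy: 332/3 - (1/3)x = 15 + x gives x* = 71.75 and P* = 86.75.
With the rebate, buyers effectively pay Pb = Ps − 36, where Ps is the price sellers receive.
On the curves, Pb = 332/3 - (1/3)x and Ps = 15 + x; the wedge Ps − Pb = 36 gives 15 + x − (332/3 - (1/3)x) = 36, so x' = 98.75.
Then Pb = 332/3 − (1/3)·98.75 = 77.75 and Ps = 15 + 1·98.75 = 113.75.
The subsidy expands output by 98.75 − 71.75 = 27 past the efficient level; on those units the gap between marginal cost and willingness to pay runs from 0 up to 36.
DWL = ½ × 36 × 27 = 486.

Deadweight loss = $486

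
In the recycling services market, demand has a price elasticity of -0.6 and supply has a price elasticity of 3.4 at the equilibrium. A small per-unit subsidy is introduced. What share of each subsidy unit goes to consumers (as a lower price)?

For a small subsidy around the equilibrium, the benefit split depends on the relative slopes, which at a point are proportional to the elasticities.
Buyer share = εs/(εs + |εd|) = 3.4/(3.4 + 0.6) = 0.85; seller share = |εd|/(εs + |εd|) = 0.15.

Consumer share = 0.85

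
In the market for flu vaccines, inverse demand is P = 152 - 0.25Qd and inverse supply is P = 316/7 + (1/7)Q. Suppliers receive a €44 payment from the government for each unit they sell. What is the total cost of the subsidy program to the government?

Government cost = €16896

Pre-subsidy: 152 - 0.25Q = 316/7 + (1/7)Q gives Q* = 272 and P* = 84.
With the subsidy, sellers receive Ps = Pb + 44 for each unit, where Pb is the price buyers pay.
On the curves, Pb = 152 - 0.25Q and Ps = 316/7 + (1/7)Q; the wedge Ps − Pb = 44 gives 316/7 + (1/7)Q − (152 - 0.25Q) = 44, so Q' = 384.
Then Pb = 152 − 0.25·384 = 56 and Ps = 316/7 + (1/7)·384 = 100.
Government outlay = subsidy × quantity = 44 × 384 = 16896.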